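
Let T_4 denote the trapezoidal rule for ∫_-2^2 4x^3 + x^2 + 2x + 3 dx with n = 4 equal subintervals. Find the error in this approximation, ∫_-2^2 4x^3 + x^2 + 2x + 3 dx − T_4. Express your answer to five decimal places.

Exact integral: ∫_-2^2 f(x) dx ≈ 17.3333333.
T_4 = 18.
Error ≈ 17.3333333 − 18 ≈ -0.66667.

-0.66667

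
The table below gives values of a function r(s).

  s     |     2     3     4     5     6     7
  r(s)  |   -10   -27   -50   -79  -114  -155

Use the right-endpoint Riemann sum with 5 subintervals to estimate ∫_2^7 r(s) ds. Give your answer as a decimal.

-425

Δs = 1.
Sum = 1·[(-27) + (-50) + (-79) + (-114) + (-155)] = -425.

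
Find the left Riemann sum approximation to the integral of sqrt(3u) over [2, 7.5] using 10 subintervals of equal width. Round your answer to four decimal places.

19.8128

Δu = (7.5 − 2)/10 = 0.55.
Left endpoints: 2, 2.55, 3.1, 3.65, 4.2, 4.75, 5.3, 5.85, 6.4, 6.95.
f(2) ≈ 2.4495, f(2.55) ≈ 2.7659, f(3.1) ≈ 3.0496, f(3.65) ≈ 3.3091, f(4.2) ≈ 3.5496, f(4.75) ≈ 3.7749, f(5.3) ≈ 3.9875, f(5.85) ≈ 4.1893, f(6.4) ≈ 4.3818, f(6.95) ≈ 4.5662.
Sum = Δu · [f(2) + f(2.55) + f(3.1) + ...].
Sum ≈ 19.8128.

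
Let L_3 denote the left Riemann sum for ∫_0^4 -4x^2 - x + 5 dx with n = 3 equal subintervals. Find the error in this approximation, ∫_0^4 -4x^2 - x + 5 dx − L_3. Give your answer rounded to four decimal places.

-40.5926

Exact integral: ∫_0^4 f(x) dx ≈ -73.333333.
L_3 ≈ -32.740741.
Error ≈ -73.333333 − (-32.740741) ≈ -40.5926.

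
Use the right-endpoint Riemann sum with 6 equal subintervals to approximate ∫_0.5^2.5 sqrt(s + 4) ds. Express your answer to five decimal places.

4.75491

Δs = (2.5 − 0.5)/6 = 1/3.
Right endpoints: 5/6, 7/6, 1.5, 11/6, 13/6, 2.5.
f(5/6) ≈ 2.19848, f(7/6) ≈ 2.27303, f(1.5) ≈ 2.34521, f(11/6) ≈ 2.41523, f(13/6) ≈ 2.48328, f(2.5) ≈ 2.54951.
Sum = Δs · [f(5/6) + f(7/6) + f(1.5) + ...].
Sum ≈ 4.75491.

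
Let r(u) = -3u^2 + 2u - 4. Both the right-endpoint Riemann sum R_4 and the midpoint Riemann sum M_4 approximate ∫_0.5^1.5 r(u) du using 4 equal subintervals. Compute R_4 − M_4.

R_4 = -5.78125.
M_4 = -5.234375.
R_4 − M_4 = -0.546875.

-0.546875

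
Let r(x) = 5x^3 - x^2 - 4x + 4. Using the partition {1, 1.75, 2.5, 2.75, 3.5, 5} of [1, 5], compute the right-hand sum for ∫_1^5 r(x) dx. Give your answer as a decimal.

Subinterval widths: 0.75, 0.75, 0.25, 0.75, 1.5.
Right endpoints: 1.75, 2.5, 2.75, 3.5, 5.
r(1.75) = 20.734375, r(2.5) = 65.875, r(2.75) = 89.421875, r(3.5) = 192.125, r(5) = 584.
Sum = Σ Δx_i · r(x_i).
Sum = 1107.40625.

1107.40625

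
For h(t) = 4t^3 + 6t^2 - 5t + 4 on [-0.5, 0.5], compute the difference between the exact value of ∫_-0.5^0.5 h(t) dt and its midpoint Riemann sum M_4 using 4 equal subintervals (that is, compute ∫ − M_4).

0.03125

Exact integral: ∫_-0.5^0.5 h(t) dt = 4.5.
M_4 = 4.46875.
Error = 4.5 − 4.46875 = 0.03125.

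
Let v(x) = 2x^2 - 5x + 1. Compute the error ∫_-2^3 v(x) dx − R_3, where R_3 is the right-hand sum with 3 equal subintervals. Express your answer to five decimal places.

Exact integral: ∫_-2^3 v(x) dx ≈ 15.8333333.
R_3 ≈ 7.9629630.
Error ≈ 15.8333333 − 7.9629630 ≈ 7.87037.

7.87037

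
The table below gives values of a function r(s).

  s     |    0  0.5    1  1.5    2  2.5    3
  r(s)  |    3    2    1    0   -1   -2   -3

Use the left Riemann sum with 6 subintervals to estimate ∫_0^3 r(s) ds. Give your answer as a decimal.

Δs = 0.5.
Sum = 0.5·[3 + 2 + 1 + 0 + (-1) + (-2)] = 1.5.

1.5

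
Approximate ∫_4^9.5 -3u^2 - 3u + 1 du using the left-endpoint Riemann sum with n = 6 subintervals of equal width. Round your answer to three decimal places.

-791.905

Δu = (9.5 − 4)/6 = 11/12.
Left endpoints: 4, 59/12, 35/6, 6.75, 23/3, 103/12.
f(4) = -59, f(59/12) = -4141/48, f(35/6) = -1423/12, f(6.75) = -155.9375, f(23/3) = -595/3, f(103/12) = -11797/48.
Sum = Δu · [f(4) + f(59/12) + f(35/6) + ...].
Sum ≈ -791.905.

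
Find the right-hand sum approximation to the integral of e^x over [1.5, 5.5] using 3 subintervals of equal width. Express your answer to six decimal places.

434.925420

Δx = (5.5 − 1.5)/3 = 4/3.
Right endpoints: 17/6, 25/6, 5.5.
f(17/6) ≈ 17.002040, f(25/6) ≈ 64.500093, f(5.5) ≈ 244.691932.
Sum = Δx · [f(17/6) + f(25/6) + f(5.5)].
Sum ≈ 434.925420.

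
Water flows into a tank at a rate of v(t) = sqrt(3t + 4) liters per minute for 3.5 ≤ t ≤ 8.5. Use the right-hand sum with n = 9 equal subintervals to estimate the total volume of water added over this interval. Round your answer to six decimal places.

Δt = (8.5 − 3.5)/9 = 5/9.
Right endpoints: 73/18, 83/18, 31/6, 103/18, 113/18, 41/6, 133/18, 143/18, 8.5.
v(73/18) ≈ 4.020779, v(83/18) ≈ 4.222953, v(31/6) ≈ 4.415880, v(103/18) ≈ 4.600725, v(113/18) ≈ 4.778424, v(41/6) ≈ 4.949747, v(133/18) ≈ 5.115336, v(143/18) ≈ 5.275731, v(8.5) ≈ 5.431390.
Sum = Δt · [v(73/18) + v(83/18) + v(31/6) + ...].
Sum ≈ 23.783870.

23.783870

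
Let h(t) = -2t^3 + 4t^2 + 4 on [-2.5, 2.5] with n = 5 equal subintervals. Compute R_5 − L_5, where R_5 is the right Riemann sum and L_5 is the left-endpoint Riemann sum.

R_5 = 33.75.
L_5 = 96.25.
R_5 − L_5 = -62.5.

-62.5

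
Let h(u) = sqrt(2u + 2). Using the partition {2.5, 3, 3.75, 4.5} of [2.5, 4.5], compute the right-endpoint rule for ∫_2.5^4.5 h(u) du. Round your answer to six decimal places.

6.213337

Subinterval widths: 0.5, 0.75, 0.75.
Right endpoints: 3, 3.75, 4.5.
h(3) ≈ 2.828427, h(3.75) ≈ 3.082207, h(4.5) ≈ 3.316625.
Sum = Σ Δu_i · h(u_i).
Sum ≈ 6.213337.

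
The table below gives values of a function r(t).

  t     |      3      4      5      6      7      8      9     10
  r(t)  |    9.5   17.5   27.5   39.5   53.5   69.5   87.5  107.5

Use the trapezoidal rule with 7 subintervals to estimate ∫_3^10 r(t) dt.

353.5

Δt = 1.
T_7 = (1/2)·[9.5 + 2·17.5 + 2·27.5 + 2·39.5 + 2·53.5 + 2·69.5 + 2·87.5 + 107.5] = 353.5.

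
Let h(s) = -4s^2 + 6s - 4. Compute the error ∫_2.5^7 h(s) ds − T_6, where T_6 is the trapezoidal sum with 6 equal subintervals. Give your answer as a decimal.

1.6875

Exact integral: ∫_2.5^7 h(s) ds = -326.25.
T_6 = -327.9375.
Error = -326.25 − (-327.9375) = 1.6875.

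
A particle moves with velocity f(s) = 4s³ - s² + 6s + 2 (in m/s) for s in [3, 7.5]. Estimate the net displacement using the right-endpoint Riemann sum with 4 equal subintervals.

4038.1171875

Δs = (7.5 − 3)/4 = 1.125.
Right endpoints: 4.125, 5.25, 6.375, 7.5.
f(4.125) = 290.4921875, f(5.25) = 584.75, f(6.375) = 1035.9453125, f(7.5) = 1678.25.
Sum = Δs · [f(4.125) + f(5.25) + f(6.375) + f(7.5)].
Sum = 4038.1171875.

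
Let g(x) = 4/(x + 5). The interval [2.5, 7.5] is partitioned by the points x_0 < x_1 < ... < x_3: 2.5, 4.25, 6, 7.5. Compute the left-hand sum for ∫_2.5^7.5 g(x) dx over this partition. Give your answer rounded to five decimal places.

2.23554

Subinterval widths: 1.75, 1.75, 1.5.
Left endpoints: 2.5, 4.25, 6.
g(2.5) = 8/15, g(4.25) = 16/37, g(6) = 4/11.
Sum = Σ Δx_i · g(x_i).
Sum ≈ 2.23554.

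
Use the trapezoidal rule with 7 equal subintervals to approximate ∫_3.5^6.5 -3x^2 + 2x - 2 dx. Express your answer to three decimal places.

Δx = (6.5 − 3.5)/7 = 3/7.
f(3.5) = -31.75, f(55/14) = -7927/196, f(61/14) = -9847/196, f(67/14) = -11983/196, f(73/14) = -14335/196, f(79/14) = -16903/196, f(85/14) = -19687/196, f(6.5) = -115.75.
T_7 = (Δx/2)·[f(x_0) + 2f(x_1) + ... + 2f(x_{6}) + f(x_7)].
Sum ≈ -208.026.

-208.026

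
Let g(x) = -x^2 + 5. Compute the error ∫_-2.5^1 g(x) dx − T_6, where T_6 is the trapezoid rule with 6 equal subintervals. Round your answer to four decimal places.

0.1985

Exact integral: ∫_-2.5^1 g(x) dx ≈ 11.958333.
T_6 ≈ 11.759838.
Error ≈ 11.958333 − 11.759838 ≈ 0.1985.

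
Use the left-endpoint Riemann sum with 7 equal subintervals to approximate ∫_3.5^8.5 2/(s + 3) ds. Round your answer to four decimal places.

1.1902

Δs = (8.5 − 3.5)/7 = 5/7.
Left endpoints: 3.5, 59/14, 69/14, 79/14, 89/14, 99/14, 109/14.
f(3.5) = 4/13, f(59/14) = 28/101, f(69/14) = 28/111, f(79/14) = 28/121, f(89/14) = 28/131, f(99/14) = 28/141, f(109/14) = 28/151.
Sum = Δs · [f(3.5) + f(59/14) + f(69/14) + ...].
Sum ≈ 1.1902.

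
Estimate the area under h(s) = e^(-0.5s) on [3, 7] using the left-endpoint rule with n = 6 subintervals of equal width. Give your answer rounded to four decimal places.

0.4537

Δs = (7 − 3)/6 = 2/3.
Left endpoints: 3, 11/3, 13/3, 5, 17/3, 19/3.
h(3) ≈ 0.2231, h(11/3) ≈ 0.1599, h(13/3) ≈ 0.1146, h(5) ≈ 0.0821, h(17/3) ≈ 0.0588, h(19/3) ≈ 0.0421.
Sum = Δs · [h(3) + h(11/3) + h(13/3) + ...].
Sum ≈ 0.4537.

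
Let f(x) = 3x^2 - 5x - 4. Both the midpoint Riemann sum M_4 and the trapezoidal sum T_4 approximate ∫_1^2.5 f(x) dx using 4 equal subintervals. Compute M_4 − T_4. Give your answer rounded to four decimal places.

M_4 ≈ -4.552734.
T_4 = -4.39453125.
M_4 − T_4 ≈ -0.1582.

-0.1582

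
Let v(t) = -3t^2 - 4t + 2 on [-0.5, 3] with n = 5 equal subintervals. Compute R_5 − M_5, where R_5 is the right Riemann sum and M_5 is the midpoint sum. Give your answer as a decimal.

-15.37375

R_5 = -52.57.
M_5 = -37.19625.
R_5 − M_5 = -15.37375.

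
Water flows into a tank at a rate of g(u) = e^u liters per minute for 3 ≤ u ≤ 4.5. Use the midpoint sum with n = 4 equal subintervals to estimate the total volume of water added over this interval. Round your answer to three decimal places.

69.524

Δu = (4.5 − 3)/4 = 0.375.
Midpoints: 3.1875, 3.5625, 3.9375, 4.3125.
g(3.1875) ≈ 24.228, g(3.5625) ≈ 35.251, g(3.9375) ≈ 51.290, g(4.3125) ≈ 74.627.
Sum = Δu · [g(3.1875) + g(3.5625) + g(3.9375) + g(4.3125)].
Sum ≈ 69.524.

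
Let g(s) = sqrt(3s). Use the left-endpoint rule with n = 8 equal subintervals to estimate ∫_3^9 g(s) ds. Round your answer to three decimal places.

24.343

Δs = (9 − 3)/8 = 0.75.
Left endpoints: 3, 3.75, 4.5, 5.25, 6, 6.75, 7.5, 8.25.
g(3) ≈ 3.000, g(3.75) ≈ 3.354, g(4.5) ≈ 3.674, g(5.25) ≈ 3.969, g(6) ≈ 4.243, g(6.75) ≈ 4.500, g(7.5) ≈ 4.743, g(8.25) ≈ 4.975.
Sum = Δs · [g(3) + g(3.75) + g(4.5) + ...].
Sum ≈ 24.343.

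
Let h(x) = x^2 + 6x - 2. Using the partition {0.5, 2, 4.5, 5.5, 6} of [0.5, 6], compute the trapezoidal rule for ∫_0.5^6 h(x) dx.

Subinterval widths: 1.5, 2.5, 1, 0.5.
h(0.5) = 1.25, h(2) = 14, h(4.5) = 45.25, h(5.5) = 61.25, h(6) = 70.
On each subinterval the trapezoid contributes (Δx_i/2)·[h(x_{i-1}) + h(x_i)].
Sum = 171.5625.

171.5625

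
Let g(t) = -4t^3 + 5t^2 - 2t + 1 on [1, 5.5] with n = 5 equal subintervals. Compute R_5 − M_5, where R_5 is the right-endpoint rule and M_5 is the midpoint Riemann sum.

-266.895

R_5 = -919.755.
M_5 = -652.86.
R_5 − M_5 = -266.895.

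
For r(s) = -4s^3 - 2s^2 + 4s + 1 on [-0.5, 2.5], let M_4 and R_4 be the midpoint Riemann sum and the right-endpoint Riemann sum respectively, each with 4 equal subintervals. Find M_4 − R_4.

29.53125

M_4 = -32.53125.
R_4 = -62.0625.
M_4 − R_4 = 29.53125.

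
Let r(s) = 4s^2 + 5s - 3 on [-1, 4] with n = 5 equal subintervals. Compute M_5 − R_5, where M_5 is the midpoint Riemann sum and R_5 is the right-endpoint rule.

-47.5

M_5 = 107.5.
R_5 = 155.
M_5 − R_5 = -47.5.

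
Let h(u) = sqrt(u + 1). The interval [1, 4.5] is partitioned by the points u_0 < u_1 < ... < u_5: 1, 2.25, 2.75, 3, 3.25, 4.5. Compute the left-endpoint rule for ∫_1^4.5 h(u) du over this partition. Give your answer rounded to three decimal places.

Subinterval widths: 1.25, 0.5, 0.25, 0.25, 1.25.
Left endpoints: 1, 2.25, 2.75, 3, 3.25.
h(1) ≈ 1.414, h(2.25) ≈ 1.803, h(2.75) ≈ 1.936, h(3) ≈ 2.000, h(3.25) ≈ 2.062.
Sum = Σ Δu_i · h(u_i).
Sum ≈ 6.230.

6.230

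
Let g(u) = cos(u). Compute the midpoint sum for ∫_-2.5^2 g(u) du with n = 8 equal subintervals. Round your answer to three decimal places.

1.528

Δu = (2 − (-2.5))/8 = 0.5625.
Midpoints: -2.21875, -1.65625, -1.09375, -0.53125, 0.03125, 0.59375, 1.15625, 1.71875.
g(-2.21875) ≈ -0.604, g(-1.65625) ≈ -0.085, g(-1.09375) ≈ 0.459, g(-0.53125) ≈ 0.862, g(0.03125) ≈ 1.000, g(0.59375) ≈ 0.829, g(1.15625) ≈ 0.403, g(1.71875) ≈ -0.147.
Sum = Δu · [g(-2.21875) + g(-1.65625) + g(-1.09375) + ...].
Sum ≈ 1.528.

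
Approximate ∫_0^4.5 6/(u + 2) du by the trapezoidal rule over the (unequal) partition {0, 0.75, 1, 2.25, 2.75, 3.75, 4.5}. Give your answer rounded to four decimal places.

Subinterval widths: 0.75, 0.25, 1.25, 0.5, 1, 0.75.
f(0) = 3, f(0.75) = 24/11, f(1) = 2, f(2.25) = 24/17, f(2.75) = 24/19, f(3.75) = 24/23, f(4.5) = 12/13.
On each subinterval the trapezoid contributes (Δu_i/2)·[f(u_{i-1}) + f(u_i)].
Sum ≈ 7.1578.

7.1578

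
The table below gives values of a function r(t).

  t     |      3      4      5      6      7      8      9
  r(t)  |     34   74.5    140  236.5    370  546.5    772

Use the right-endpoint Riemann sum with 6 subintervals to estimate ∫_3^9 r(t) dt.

2139.5

Δt = 1.
Sum = 1·[74.5 + 140 + 236.5 + 370 + 546.5 + 772] = 2139.5.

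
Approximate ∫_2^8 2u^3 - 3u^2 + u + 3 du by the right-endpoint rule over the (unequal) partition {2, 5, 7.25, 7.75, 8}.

2523.6328125

Subinterval widths: 3, 2.25, 0.5, 0.25.
Right endpoints: 5, 7.25, 7.75, 8.
f(5) = 183, f(7.25) = 614.71875, f(7.75) = 761.53125, f(8) = 843.
Sum = Σ Δu_i · f(u_i).
Sum = 2523.6328125.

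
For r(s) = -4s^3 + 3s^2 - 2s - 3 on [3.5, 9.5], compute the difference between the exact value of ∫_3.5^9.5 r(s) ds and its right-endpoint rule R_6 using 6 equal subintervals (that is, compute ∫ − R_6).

Exact integral: ∫_3.5^9.5 r(s) ds = -7276.5.
R_6 = -8869.5.
Error = -7276.5 − (-8869.5) = 1593.

1593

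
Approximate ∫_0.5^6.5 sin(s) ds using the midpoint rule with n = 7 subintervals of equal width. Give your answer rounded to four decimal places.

-0.1021

Δs = (6.5 − 0.5)/7 = 6/7.
Midpoints: 13/14, 25/14, 37/14, 3.5, 61/14, 73/14, 85/14.
f(13/14) ≈ 0.8008, f(25/14) ≈ 0.9770, f(37/14) ≈ 0.4783, f(3.5) ≈ -0.3508, f(61/14) ≈ -0.9376, f(73/14) ≈ -0.8767, f(85/14) ≈ -0.2102.
Sum = Δs · [f(13/14) + f(25/14) + f(37/14) + ...].
Sum ≈ -0.1021.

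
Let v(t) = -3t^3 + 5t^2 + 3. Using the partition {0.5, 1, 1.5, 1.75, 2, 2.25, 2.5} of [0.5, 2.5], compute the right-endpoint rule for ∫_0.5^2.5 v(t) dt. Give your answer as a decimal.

0.25

Subinterval widths: 0.5, 0.5, 0.25, 0.25, 0.25, 0.25.
Right endpoints: 1, 1.5, 1.75, 2, 2.25, 2.5.
v(1) = 5, v(1.5) = 4.125, v(1.75) = 2.234375, v(2) = -1, v(2.25) = -5.859375, v(2.5) = -12.625.
Sum = Σ Δt_i · v(t_i).
Sum = 0.25.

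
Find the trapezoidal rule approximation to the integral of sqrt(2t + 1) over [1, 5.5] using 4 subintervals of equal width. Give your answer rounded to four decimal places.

12.0943

Δt = (5.5 − 1)/4 = 1.125.
f(1) ≈ 1.7321, f(2.125) ≈ 2.2913, f(3.25) ≈ 2.7386, f(4.375) ≈ 3.1225, f(5.5) ≈ 3.4641.
T_4 = (Δt/2)·[f(t_0) + 2f(t_1) + 2f(t_2) + 2f(t_3) + f(t_4)].
Sum ≈ 12.0943.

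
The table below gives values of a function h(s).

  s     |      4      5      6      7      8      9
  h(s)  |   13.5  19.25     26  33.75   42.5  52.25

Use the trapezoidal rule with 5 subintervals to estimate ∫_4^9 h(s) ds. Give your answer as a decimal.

Δs = 1.
T_5 = (1/2)·[13.5 + 2·19.25 + 2·26 + 2·33.75 + 2·42.5 + 52.25] = 154.375.

154.375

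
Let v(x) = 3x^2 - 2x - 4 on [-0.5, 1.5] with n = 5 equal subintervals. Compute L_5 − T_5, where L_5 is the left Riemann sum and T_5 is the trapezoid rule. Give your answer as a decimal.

-0.4

L_5 = -6.74.
T_5 = -6.34.
L_5 − T_5 = -0.4.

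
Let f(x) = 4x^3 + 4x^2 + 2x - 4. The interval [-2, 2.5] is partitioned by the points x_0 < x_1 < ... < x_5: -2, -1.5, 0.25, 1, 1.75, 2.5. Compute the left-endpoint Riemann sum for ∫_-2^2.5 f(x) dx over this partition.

-5.125

Subinterval widths: 0.5, 1.75, 0.75, 0.75, 0.75.
Left endpoints: -2, -1.5, 0.25, 1, 1.75.
f(-2) = -24, f(-1.5) = -11.5, f(0.25) = -3.1875, f(1) = 6, f(1.75) = 33.1875.
Sum = Σ Δx_i · f(x_i).
Sum = -5.125.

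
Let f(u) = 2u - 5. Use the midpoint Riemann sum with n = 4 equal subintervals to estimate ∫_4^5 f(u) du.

4

Δu = (5 − 4)/4 = 0.25.
Midpoints: 4.125, 4.375, 4.625, 4.875.
f(4.125) = 3.25, f(4.375) = 3.75, f(4.625) = 4.25, f(4.875) = 4.75.
Sum = Δu · [f(4.125) + f(4.375) + f(4.625) + f(4.875)].
Sum = 4.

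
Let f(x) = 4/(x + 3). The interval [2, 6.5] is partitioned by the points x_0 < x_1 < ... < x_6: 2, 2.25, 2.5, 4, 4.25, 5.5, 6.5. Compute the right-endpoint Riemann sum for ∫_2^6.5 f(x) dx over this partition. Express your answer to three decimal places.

2.377

Subinterval widths: 0.25, 0.25, 1.5, 0.25, 1.25, 1.
Right endpoints: 2.25, 2.5, 4, 4.25, 5.5, 6.5.
f(2.25) = 16/21, f(2.5) = 8/11, f(4) = 4/7, f(4.25) = 16/29, f(5.5) = 8/17, f(6.5) = 8/19.
Sum = Σ Δx_i · f(x_i).
Sum ≈ 2.377.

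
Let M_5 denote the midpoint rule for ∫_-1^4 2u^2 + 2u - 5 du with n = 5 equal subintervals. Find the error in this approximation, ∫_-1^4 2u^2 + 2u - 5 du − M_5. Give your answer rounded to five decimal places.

0.83333

Exact integral: ∫_-1^4 f(u) du ≈ 33.3333333.
M_5 = 32.5.
Error ≈ 33.3333333 − 32.5 ≈ 0.83333.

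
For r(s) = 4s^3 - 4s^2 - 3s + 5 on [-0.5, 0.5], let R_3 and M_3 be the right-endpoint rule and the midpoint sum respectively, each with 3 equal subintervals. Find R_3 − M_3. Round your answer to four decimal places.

-0.4444

R_3 ≈ 4.259259.
M_3 ≈ 4.703704.
R_3 − M_3 ≈ -0.4444.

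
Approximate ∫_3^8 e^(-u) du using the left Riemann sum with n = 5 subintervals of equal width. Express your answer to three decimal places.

0.078

Δu = (8 − 3)/5 = 1.
Left endpoints: 3, 4, 5, 6, 7.
f(3) ≈ 0.050, f(4) ≈ 0.018, f(5) ≈ 0.007, f(6) ≈ 0.002, f(7) ≈ 0.001.
Sum = Δu · [f(3) + f(4) + f(5) + f(6) + f(7)].
Sum ≈ 0.078.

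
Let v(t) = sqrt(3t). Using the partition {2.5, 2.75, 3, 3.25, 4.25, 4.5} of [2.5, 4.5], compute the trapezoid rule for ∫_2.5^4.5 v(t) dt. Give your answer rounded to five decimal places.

6.45293

Subinterval widths: 0.25, 0.25, 0.25, 1, 0.25.
v(2.5) ≈ 2.73861, v(2.75) ≈ 2.87228, v(3) ≈ 3.00000, v(3.25) ≈ 3.12250, v(4.25) ≈ 3.57071, v(4.5) ≈ 3.67423.
On each subinterval the trapezoid contributes (Δt_i/2)·[v(t_{i-1}) + v(t_i)].
Sum ≈ 6.45293.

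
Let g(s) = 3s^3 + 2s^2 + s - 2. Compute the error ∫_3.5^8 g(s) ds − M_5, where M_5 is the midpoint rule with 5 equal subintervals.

Exact integral: ∫_3.5^8 g(s) ds = 3289.078125.
M_5 = 3272.7515625.
Error = 3289.078125 − 3272.7515625 = 16.3265625.

16.3265625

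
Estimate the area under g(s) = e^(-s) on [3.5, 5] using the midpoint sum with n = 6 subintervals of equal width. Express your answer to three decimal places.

Δs = (5 − 3.5)/6 = 0.25.
Midpoints: 3.625, 3.875, 4.125, 4.375, 4.625, 4.875.
g(3.625) ≈ 0.027, g(3.875) ≈ 0.021, g(4.125) ≈ 0.016, g(4.375) ≈ 0.013, g(4.625) ≈ 0.010, g(4.875) ≈ 0.008.
Sum = Δs · [g(3.625) + g(3.875) + g(4.125) + ...].
Sum ≈ 0.023.

0.023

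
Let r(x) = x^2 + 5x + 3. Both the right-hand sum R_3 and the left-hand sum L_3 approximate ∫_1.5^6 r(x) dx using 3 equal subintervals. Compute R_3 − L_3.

R_3 = 212.625.
L_3 = 128.25.
R_3 − L_3 = 84.375.

84.375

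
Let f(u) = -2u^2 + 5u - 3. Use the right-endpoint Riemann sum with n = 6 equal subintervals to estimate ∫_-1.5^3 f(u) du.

Δu = (3 − (-1.5))/6 = 0.75.
Right endpoints: -0.75, 0, 0.75, 1.5, 2.25, 3.
f(-0.75) = -7.875, f(0) = -3, f(0.75) = -0.375, f(1.5) = 0, f(2.25) = -1.875, f(3) = -6.
Sum = Δu · [f(-0.75) + f(0) + f(0.75) + ...].
Sum = -14.34375.

-14.34375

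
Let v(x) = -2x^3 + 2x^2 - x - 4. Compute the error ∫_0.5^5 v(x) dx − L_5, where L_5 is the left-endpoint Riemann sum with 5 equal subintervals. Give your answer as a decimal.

-83.32875

Exact integral: ∫_0.5^5 v(x) dx = -259.59375.
L_5 = -176.265.
Error = -259.59375 − (-176.265) = -83.32875.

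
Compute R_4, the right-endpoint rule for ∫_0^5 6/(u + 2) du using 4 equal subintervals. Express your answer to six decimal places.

6.350135

Δu = (5 − 0)/4 = 1.25.
Right endpoints: 1.25, 2.5, 3.75, 5.
f(1.25) = 24/13, f(2.5) = 4/3, f(3.75) = 24/23, f(5) = 6/7.
Sum = Δu · [f(1.25) + f(2.5) + f(3.75) + f(5)].
Sum ≈ 6.350135.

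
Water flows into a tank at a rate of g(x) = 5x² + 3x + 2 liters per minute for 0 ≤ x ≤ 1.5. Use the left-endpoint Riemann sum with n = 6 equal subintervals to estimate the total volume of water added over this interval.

10.109375

Δx = (1.5 − 0)/6 = 0.25.
Left endpoints: 0, 0.25, 0.5, 0.75, 1, 1.25.
g(0) = 2, g(0.25) = 3.0625, g(0.5) = 4.75, g(0.75) = 7.0625, g(1) = 10, g(1.25) = 13.5625.
Sum = Δx · [g(0) + g(0.25) + g(0.5) + ...].
Sum = 10.109375.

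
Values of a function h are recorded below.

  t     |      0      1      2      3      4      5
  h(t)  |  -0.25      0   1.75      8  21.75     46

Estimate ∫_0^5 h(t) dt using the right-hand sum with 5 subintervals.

77.5

Δt = 1.
Sum = 1·[0 + 1.75 + 8 + 21.75 + 46] = 77.5.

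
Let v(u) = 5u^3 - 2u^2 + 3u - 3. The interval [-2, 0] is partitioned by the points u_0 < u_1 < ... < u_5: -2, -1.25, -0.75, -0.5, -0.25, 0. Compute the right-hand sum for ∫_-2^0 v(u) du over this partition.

-22.1171875

Subinterval widths: 0.75, 0.5, 0.25, 0.25, 0.25.
Right endpoints: -1.25, -0.75, -0.5, -0.25, 0.
v(-1.25) = -19.640625, v(-0.75) = -8.484375, v(-0.5) = -5.625, v(-0.25) = -3.953125, v(0) = -3.
Sum = Σ Δu_i · v(u_i).
Sum = -22.1171875.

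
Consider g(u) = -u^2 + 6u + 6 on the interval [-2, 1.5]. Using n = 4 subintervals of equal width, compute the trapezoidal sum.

11.51171875

Δu = (1.5 − (-2))/4 = 0.875.
g(-2) = -10, g(-1.125) = -2.015625, g(-0.25) = 4.4375, g(0.625) = 9.359375, g(1.5) = 12.75.
T_4 = (Δu/2)·[g(u_0) + 2g(u_1) + 2g(u_2) + 2g(u_3) + g(u_4)].
Sum = 11.51171875.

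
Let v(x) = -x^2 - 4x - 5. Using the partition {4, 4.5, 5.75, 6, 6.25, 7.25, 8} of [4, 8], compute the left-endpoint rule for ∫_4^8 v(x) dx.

Subinterval widths: 0.5, 1.25, 0.25, 0.25, 1, 0.75.
Left endpoints: 4, 4.5, 5.75, 6, 6.25, 7.25.
v(4) = -37, v(4.5) = -43.25, v(5.75) = -61.0625, v(6) = -65, v(6.25) = -69.0625, v(7.25) = -86.5625.
Sum = Σ Δx_i · v(x_i).
Sum = -238.0625.

-238.0625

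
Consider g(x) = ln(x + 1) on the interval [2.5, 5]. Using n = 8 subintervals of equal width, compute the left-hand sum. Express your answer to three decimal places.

3.781

Δx = (5 − 2.5)/8 = 0.3125.
Left endpoints: 2.5, 2.8125, 3.125, 3.4375, 3.75, 4.0625, 4.375, 4.6875.
g(2.5) ≈ 1.253, g(2.8125) ≈ 1.338, g(3.125) ≈ 1.417, g(3.4375) ≈ 1.490, g(3.75) ≈ 1.558, g(4.0625) ≈ 1.622, g(4.375) ≈ 1.682, g(4.6875) ≈ 1.738.
Sum = Δx · [g(2.5) + g(2.8125) + g(3.125) + ...].
Sum ≈ 3.781.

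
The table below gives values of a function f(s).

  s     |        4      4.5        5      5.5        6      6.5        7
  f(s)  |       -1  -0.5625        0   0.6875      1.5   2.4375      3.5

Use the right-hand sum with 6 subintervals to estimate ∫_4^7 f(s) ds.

3.78125

Δs = 0.5.
Sum = 0.5·[(-0.5625) + 0 + 0.6875 + 1.5 + 2.4375 + 3.5] = 3.78125.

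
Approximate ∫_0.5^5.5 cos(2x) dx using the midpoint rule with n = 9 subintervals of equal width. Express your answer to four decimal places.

-0.9699

Δx = (5.5 − 0.5)/9 = 5/9.
Midpoints: 7/9, 4/3, 17/9, 22/9, 3, 32/9, 37/9, 14/3, 47/9.
f(7/9) ≈ 0.0152, f(4/3) ≈ -0.8893, f(17/9) ≈ -0.8044, f(22/9) ≈ 0.1756, f(3) ≈ 0.9602, f(32/9) ≈ 0.6764, f(37/9) ≈ -0.3600, f(14/3) ≈ -0.9958, f(47/9) ≈ -0.5237.
Sum = Δx · [f(7/9) + f(4/3) + f(17/9) + ...].
Sum ≈ -0.9699.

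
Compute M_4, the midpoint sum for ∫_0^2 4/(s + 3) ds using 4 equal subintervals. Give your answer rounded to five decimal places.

Δs = (2 − 0)/4 = 0.5.
Midpoints: 0.25, 0.75, 1.25, 1.75.
f(0.25) = 16/13, f(0.75) = 16/15, f(1.25) = 16/17, f(1.75) = 16/19.
Sum = Δs · [f(0.25) + f(0.75) + f(1.25) + f(1.75)].
Sum ≈ 2.04036.

2.04036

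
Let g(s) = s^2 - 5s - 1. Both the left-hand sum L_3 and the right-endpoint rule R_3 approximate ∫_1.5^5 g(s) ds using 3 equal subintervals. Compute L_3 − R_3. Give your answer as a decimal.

L_3 ≈ -22.1018519.
R_3 ≈ -15.9768519.
L_3 − R_3 = -6.125.

-6.125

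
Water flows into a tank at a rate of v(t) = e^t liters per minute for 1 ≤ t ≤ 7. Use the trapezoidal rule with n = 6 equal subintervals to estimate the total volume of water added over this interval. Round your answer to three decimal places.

1183.590

Δt = (7 − 1)/6 = 1.
v(1) ≈ 2.718, v(2) ≈ 7.389, v(3) ≈ 20.086, v(4) ≈ 54.598, v(5) ≈ 148.413, v(6) ≈ 403.429, v(7) ≈ 1096.633.
T_6 = (Δt/2)·[v(t_0) + 2v(t_1) + ... + 2v(t_{5}) + v(t_6)].
Sum ≈ 1183.590.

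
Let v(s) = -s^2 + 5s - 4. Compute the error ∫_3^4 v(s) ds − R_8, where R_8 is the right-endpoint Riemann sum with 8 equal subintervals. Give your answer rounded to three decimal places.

0.128

Exact integral: ∫_3^4 v(s) ds ≈ 1.16667.
R_8 = 1.0390625.
Error ≈ 1.16667 − 1.0390625 ≈ 0.128.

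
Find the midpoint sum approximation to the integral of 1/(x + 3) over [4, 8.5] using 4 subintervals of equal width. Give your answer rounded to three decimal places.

0.496

Δx = (8.5 − 4)/4 = 1.125.
Midpoints: 4.5625, 5.6875, 6.8125, 7.9375.
f(4.5625) = 16/121, f(5.6875) = 16/139, f(6.8125) = 16/157, f(7.9375) = 16/175.
Sum = Δx · [f(4.5625) + f(5.6875) + f(6.8125) + f(7.9375)].
Sum ≈ 0.496.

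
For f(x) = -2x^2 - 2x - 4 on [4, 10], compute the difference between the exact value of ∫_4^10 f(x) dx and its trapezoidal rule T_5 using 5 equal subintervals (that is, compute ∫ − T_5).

2.88

Exact integral: ∫_4^10 f(x) dx = -732.
T_5 = -734.88.
Error = -732 − (-734.88) = 2.88.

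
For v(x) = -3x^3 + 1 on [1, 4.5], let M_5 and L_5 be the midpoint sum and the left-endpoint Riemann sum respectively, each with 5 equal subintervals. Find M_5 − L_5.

M_5 = -299.7596875.
L_5 = -215.74.
M_5 − L_5 = -84.0196875.

-84.0196875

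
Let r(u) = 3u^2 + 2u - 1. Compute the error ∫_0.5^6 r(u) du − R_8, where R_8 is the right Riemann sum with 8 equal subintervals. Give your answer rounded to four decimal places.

Exact integral: ∫_0.5^6 r(u) du = 246.125.
R_8 ≈ 288.073242.
Error ≈ 246.125 − 288.073242 ≈ -41.9482.

-41.9482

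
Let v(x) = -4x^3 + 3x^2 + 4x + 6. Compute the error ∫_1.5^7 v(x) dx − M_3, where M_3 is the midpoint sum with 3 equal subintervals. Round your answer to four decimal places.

-73.9444

Exact integral: ∫_1.5^7 v(x) dx = -1929.8125.
M_3 ≈ -1855.868056.
Error ≈ -1929.8125 − (-1855.868056) ≈ -73.9444.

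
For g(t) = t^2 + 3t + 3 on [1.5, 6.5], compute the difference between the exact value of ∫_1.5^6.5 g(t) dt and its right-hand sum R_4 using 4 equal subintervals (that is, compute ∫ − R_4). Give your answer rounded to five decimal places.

-35.67708

Exact integral: ∫_1.5^6.5 g(t) dt ≈ 165.4166667.
R_4 = 201.09375.
Error ≈ 165.4166667 − 201.09375 ≈ -35.67708.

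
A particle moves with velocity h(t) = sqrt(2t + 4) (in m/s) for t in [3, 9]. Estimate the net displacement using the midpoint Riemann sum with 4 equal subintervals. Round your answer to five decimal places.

23.86507

Δt = (9 − 3)/4 = 1.5.
Midpoints: 3.75, 5.25, 6.75, 8.25.
h(3.75) ≈ 3.39116, h(5.25) ≈ 3.80789, h(6.75) ≈ 4.18330, h(8.25) ≈ 4.52769.
Sum = Δt · [h(3.75) + h(5.25) + h(6.75) + h(8.25)].
Sum ≈ 23.86507.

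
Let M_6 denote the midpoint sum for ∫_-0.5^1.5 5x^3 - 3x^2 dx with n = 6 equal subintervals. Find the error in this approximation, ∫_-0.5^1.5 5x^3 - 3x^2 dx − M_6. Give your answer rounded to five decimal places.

Exact integral: ∫_-0.5^1.5 f(x) dx = 2.75.
M_6 ≈ 2.6666667.
Error ≈ 2.75 − 2.6666667 ≈ 0.08333.

0.08333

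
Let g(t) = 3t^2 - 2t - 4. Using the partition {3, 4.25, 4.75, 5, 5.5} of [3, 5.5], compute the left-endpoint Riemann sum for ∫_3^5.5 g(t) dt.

86.140625

Subinterval widths: 1.25, 0.5, 0.25, 0.5.
Left endpoints: 3, 4.25, 4.75, 5.
g(3) = 17, g(4.25) = 41.6875, g(4.75) = 54.1875, g(5) = 61.
Sum = Σ Δt_i · g(t_i).
Sum = 86.140625.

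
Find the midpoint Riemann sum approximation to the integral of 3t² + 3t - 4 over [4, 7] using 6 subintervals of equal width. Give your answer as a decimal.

Δt = (7 − 4)/6 = 0.5.
Midpoints: 4.25, 4.75, 5.25, 5.75, 6.25, 6.75.
f(4.25) = 62.9375, f(4.75) = 77.9375, f(5.25) = 94.4375, f(5.75) = 112.4375, f(6.25) = 131.9375, f(6.75) = 152.9375.
Sum = Δt · [f(4.25) + f(4.75) + f(5.25) + ...].
Sum = 316.3125.

316.3125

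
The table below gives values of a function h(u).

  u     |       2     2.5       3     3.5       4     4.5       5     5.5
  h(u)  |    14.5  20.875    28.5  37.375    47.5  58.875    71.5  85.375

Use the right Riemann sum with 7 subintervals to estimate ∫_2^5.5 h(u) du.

175

Δu = 0.5.
Sum = 0.5·[20.875 + 28.5 + 37.375 + 47.5 + 58.875 + 71.5 + 85.375] = 175.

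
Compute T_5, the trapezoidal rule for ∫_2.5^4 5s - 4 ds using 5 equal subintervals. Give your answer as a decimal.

Δs = (4 − 2.5)/5 = 0.3.
f(2.5) = 8.5, f(2.8) = 10, f(3.1) = 11.5, f(3.4) = 13, f(3.7) = 14.5, f(4) = 16.
T_5 = (Δs/2)·[f(s_0) + 2f(s_1) + ... + 2f(s_{4}) + f(s_5)].
Sum = 18.375.

18.375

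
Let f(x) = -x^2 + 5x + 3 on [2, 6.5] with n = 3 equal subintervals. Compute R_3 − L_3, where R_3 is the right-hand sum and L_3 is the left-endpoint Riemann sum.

-23.625

R_3 = 6.75.
L_3 = 30.375.
R_3 − L_3 = -23.625.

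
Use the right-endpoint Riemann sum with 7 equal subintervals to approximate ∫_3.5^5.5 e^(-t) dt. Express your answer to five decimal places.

0.02256

Δt = (5.5 − 3.5)/7 = 2/7.
Right endpoints: 53/14, 57/14, 61/14, 65/14, 69/14, 73/14, 5.5.
f(53/14) ≈ 0.02269, f(57/14) ≈ 0.01705, f(61/14) ≈ 0.01281, f(65/14) ≈ 0.00963, f(69/14) ≈ 0.00724, f(73/14) ≈ 0.00544, f(5.5) ≈ 0.00409.
Sum = Δt · [f(53/14) + f(57/14) + f(61/14) + ...].
Sum ≈ 0.02256.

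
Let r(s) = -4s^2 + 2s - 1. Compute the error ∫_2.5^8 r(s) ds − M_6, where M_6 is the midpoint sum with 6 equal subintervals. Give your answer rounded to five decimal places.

-1.54051

Exact integral: ∫_2.5^8 r(s) ds ≈ -609.5833333.
M_6 ≈ -608.0428241.
Error ≈ -609.5833333 − (-608.0428241) ≈ -1.54051.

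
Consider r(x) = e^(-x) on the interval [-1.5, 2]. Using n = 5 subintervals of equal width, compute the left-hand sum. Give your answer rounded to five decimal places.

Δx = (2 − (-1.5))/5 = 0.7.
Left endpoints: -1.5, -0.8, -0.1, 0.6, 1.3.
r(-1.5) ≈ 4.48169, r(-0.8) ≈ 2.22554, r(-0.1) ≈ 1.10517, r(0.6) ≈ 0.54881, r(1.3) ≈ 0.27253.
Sum = Δx · [r(-1.5) + r(-0.8) + r(-0.1) + r(0.6) + r(1.3)].
Sum ≈ 6.04362.

6.04362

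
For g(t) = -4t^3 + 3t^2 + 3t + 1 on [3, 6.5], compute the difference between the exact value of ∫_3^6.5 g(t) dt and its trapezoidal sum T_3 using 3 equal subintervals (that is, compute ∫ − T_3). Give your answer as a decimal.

Exact integral: ∫_3^6.5 g(t) dt = -1403.0625.
T_3 = -1445.9375.
Error = -1403.0625 − (-1445.9375) = 42.875.

42.875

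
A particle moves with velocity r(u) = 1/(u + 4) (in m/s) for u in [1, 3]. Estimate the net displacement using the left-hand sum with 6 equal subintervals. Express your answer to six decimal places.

Δu = (3 − 1)/6 = 1/3.
Left endpoints: 1, 4/3, 5/3, 2, 7/3, 8/3.
r(1) = 0.2, r(4/3) = 0.1875, r(5/3) = 3/17, r(2) = 1/6, r(7/3) = 3/19, r(8/3) = 0.15.
Sum = Δu · [r(1) + r(4/3) + r(5/3) + ...].
Sum ≈ 0.346177.

0.346177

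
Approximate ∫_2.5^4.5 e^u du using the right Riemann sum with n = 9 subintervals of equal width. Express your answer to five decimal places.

Δu = (4.5 − 2.5)/9 = 2/9.
Right endpoints: 49/18, 53/18, 19/6, 61/18, 65/18, 23/6, 73/18, 77/18, 4.5.
f(49/18) ≈ 15.21409, f(53/18) ≈ 19.00010, f(19/6) ≈ 23.72826, f(61/18) ≈ 29.63301, f(65/18) ≈ 37.00715, f(23/6) ≈ 46.21634, f(73/18) ≈ 57.71722, f(77/18) ≈ 72.08008, f(4.5) ≈ 90.01713.
Sum = Δu · [f(49/18) + f(53/18) + f(19/6) + ...].
Sum ≈ 86.80297.

86.80297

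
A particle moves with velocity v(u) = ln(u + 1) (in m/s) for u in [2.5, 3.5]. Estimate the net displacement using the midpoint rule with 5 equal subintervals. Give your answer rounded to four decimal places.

1.3838

Δu = (3.5 − 2.5)/5 = 0.2.
Midpoints: 2.6, 2.8, 3, 3.2, 3.4.
v(2.6) ≈ 1.2809, v(2.8) ≈ 1.3350, v(3) ≈ 1.3863, v(3.2) ≈ 1.4351, v(3.4) ≈ 1.4816.
Sum = Δu · [v(2.6) + v(2.8) + v(3) + v(3.2) + v(3.4)].
Sum ≈ 1.3838.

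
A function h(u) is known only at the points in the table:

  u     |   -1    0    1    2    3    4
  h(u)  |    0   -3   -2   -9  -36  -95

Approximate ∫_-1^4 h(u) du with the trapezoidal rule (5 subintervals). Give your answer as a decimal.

-97.5

Δu = 1.
T_5 = (1/2)·[0 + 2·(-3) + 2·(-2) + 2·(-9) + 2·(-36) + (-95)] = -97.5.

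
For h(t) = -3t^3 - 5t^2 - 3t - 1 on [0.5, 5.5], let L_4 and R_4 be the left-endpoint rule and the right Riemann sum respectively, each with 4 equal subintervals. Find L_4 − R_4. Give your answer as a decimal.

L_4 = -640.15625.
R_4 = -1469.84375.
L_4 − R_4 = 829.6875.

829.6875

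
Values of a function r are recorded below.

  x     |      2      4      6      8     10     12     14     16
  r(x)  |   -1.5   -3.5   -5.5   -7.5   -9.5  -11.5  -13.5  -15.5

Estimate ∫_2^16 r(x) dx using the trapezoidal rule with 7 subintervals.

Δx = 2.
T_7 = (2/2)·[(-1.5) + 2·(-3.5) + 2·(-5.5) + 2·(-7.5) + 2·(-9.5) + 2·(-11.5) + 2·(-13.5) + (-15.5)] = -119.

-119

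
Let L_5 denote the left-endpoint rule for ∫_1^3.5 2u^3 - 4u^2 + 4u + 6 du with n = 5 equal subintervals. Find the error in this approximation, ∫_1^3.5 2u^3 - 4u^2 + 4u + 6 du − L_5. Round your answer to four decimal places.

11.1979

Exact integral: ∫_1^3.5 f(u) du ≈ 56.197917.
L_5 = 45.
Error ≈ 56.197917 − 45 ≈ 11.1979.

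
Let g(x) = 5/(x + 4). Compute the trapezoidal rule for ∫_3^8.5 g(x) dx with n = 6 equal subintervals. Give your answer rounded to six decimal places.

Δx = (8.5 − 3)/6 = 11/12.
g(3) = 5/7, g(47/12) = 12/19, g(29/6) = 30/53, g(5.75) = 20/39, g(20/3) = 0.46875, g(91/12) = 60/139, g(8.5) = 0.4.
T_6 = (Δx/2)·[g(x_0) + 2g(x_1) + ... + 2g(x_{5}) + g(x_6)].
Sum ≈ 2.903986.

2.903986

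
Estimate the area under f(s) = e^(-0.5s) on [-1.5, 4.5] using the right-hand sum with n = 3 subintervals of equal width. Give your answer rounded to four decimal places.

Δs = (4.5 − (-1.5))/3 = 2.
Right endpoints: 0.5, 2.5, 4.5.
f(0.5) ≈ 0.7788, f(2.5) ≈ 0.2865, f(4.5) ≈ 0.1054.
Sum = Δs · [f(0.5) + f(2.5) + f(4.5)].
Sum ≈ 2.3414.

2.3414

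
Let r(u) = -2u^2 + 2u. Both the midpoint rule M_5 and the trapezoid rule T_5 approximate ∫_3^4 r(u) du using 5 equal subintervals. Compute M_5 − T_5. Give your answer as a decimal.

0.02

M_5 = -17.66.
T_5 = -17.68.
M_5 − T_5 = 0.02.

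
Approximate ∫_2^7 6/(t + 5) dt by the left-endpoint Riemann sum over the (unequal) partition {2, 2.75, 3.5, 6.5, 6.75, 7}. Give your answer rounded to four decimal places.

Subinterval widths: 0.75, 0.75, 3, 0.25, 0.25.
Left endpoints: 2, 2.75, 3.5, 6.5, 6.75.
f(2) = 6/7, f(2.75) = 24/31, f(3.5) = 12/17, f(6.5) = 12/23, f(6.75) = 24/47.
Sum = Σ Δt_i · f(t_i).
Sum ≈ 3.5992.

3.5992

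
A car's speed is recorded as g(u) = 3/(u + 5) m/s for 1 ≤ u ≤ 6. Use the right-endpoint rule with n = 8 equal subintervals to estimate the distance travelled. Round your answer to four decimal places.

Δu = (6 − 1)/8 = 0.625.
Right endpoints: 1.625, 2.25, 2.875, 3.5, 4.125, 4.75, 5.375, 6.
g(1.625) = 24/53, g(2.25) = 12/29, g(2.875) = 8/21, g(3.5) = 6/17, g(4.125) = 24/73, g(4.75) = 4/13, g(5.375) = 24/83, g(6) = 3/11.
Sum = Δu · [g(1.625) + g(2.25) + g(2.875) + ...].
Sum ≈ 1.7493.

1.7493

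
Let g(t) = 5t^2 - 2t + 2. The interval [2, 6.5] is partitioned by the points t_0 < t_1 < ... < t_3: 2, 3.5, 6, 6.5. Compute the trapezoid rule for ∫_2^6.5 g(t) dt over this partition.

Subinterval widths: 1.5, 2.5, 0.5.
g(2) = 18, g(3.5) = 56.25, g(6) = 170, g(6.5) = 200.25.
On each subinterval the trapezoid contributes (Δt_i/2)·[g(t_{i-1}) + g(t_i)].
Sum = 431.0625.

431.0625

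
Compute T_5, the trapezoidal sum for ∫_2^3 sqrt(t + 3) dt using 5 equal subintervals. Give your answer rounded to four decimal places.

2.3443

Δt = (3 − 2)/5 = 0.2.
f(2) ≈ 2.2361, f(2.2) ≈ 2.2804, f(2.4) ≈ 2.3238, f(2.6) ≈ 2.3664, f(2.8) ≈ 2.4083, f(3) ≈ 2.4495.
T_5 = (Δt/2)·[f(t_0) + 2f(t_1) + ... + 2f(t_{4}) + f(t_5)].
Sum ≈ 2.3443.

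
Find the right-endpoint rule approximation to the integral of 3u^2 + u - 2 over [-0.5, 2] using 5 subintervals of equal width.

8.75

Δu = (2 − (-0.5))/5 = 0.5.
Right endpoints: 0, 0.5, 1, 1.5, 2.
f(0) = -2, f(0.5) = -0.75, f(1) = 2, f(1.5) = 6.25, f(2) = 12.
Sum = Δu · [f(0) + f(0.5) + f(1) + f(1.5) + f(2)].
Sum = 8.75.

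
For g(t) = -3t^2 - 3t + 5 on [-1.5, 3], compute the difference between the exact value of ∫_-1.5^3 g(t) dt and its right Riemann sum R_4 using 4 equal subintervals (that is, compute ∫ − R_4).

21.83203125

Exact integral: ∫_-1.5^3 g(t) dt = -18.
R_4 = -39.83203125.
Error = -18 − (-39.83203125) = 21.83203125.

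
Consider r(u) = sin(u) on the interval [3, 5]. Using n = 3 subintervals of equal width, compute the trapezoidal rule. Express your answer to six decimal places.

Δu = (5 − 3)/3 = 2/3.
r(3) ≈ 0.141120, r(11/3) ≈ -0.501277, r(13/3) ≈ -0.929015, r(5) ≈ -0.958924.
T_3 = (Δu/2)·[r(u_0) + 2r(u_1) + 2r(u_2) + r(u_3)].
Sum ≈ -1.226129.

-1.226129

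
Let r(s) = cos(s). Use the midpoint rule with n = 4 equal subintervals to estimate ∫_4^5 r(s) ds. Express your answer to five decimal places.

Δs = (5 − 4)/4 = 0.25.
Midpoints: 4.125, 4.375, 4.625, 4.875.
r(4.125) ≈ -0.55419, r(4.375) ≈ -0.33102, r(4.625) ≈ -0.08728, r(4.875) ≈ 0.16190.
Sum = Δs · [r(4.125) + r(4.375) + r(4.625) + r(4.875)].
Sum ≈ -0.20265.

-0.20265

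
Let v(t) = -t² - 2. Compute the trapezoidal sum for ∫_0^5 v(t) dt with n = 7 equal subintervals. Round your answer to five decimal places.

Δt = (5 − 0)/7 = 5/7.
v(0) = -2, v(5/7) = -123/49, v(10/7) = -198/49, v(15/7) = -323/49, v(20/7) = -498/49, v(25/7) = -723/49, v(30/7) = -998/49, v(5) = -27.
T_7 = (Δt/2)·[v(t_0) + 2v(t_1) + ... + 2v(t_{6}) + v(t_7)].
Sum ≈ -52.09184.

-52.09184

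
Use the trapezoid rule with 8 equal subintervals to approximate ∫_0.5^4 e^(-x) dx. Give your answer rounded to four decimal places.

0.5976

Δx = (4 − 0.5)/8 = 0.4375.
f(0.5) ≈ 0.6065, f(0.9375) ≈ 0.3916, f(1.375) ≈ 0.2528, f(1.8125) ≈ 0.1632, f(2.25) ≈ 0.1054, f(2.6875) ≈ 0.0681, f(3.125) ≈ 0.0439, f(3.5625) ≈ 0.0284, f(4) ≈ 0.0183.
T_8 = (Δx/2)·[f(x_0) + 2f(x_1) + ... + 2f(x_{7}) + f(x_8)].
Sum ≈ 0.5976.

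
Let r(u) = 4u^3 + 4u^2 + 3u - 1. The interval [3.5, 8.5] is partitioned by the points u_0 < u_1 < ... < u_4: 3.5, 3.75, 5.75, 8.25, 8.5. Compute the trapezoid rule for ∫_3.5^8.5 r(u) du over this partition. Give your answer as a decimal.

Subinterval widths: 0.25, 2, 2.5, 0.25.
r(3.5) = 230, r(3.75) = 277.4375, r(5.75) = 908.9375, r(8.25) = 2542.0625, r(8.5) = 2770.
On each subinterval the trapezoid contributes (Δu_i/2)·[r(u_{i-1}) + r(u_i)].
Sum = 6227.5625.

6227.5625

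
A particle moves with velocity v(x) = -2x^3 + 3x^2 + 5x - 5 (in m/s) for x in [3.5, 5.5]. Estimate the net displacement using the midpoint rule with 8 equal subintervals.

-223.75

Δx = (5.5 − 3.5)/8 = 0.25.
Midpoints: 3.625, 3.875, 4.125, 4.375, 4.625, 4.875, 5.125, 5.375.
v(3.625) = -42.72265625, v(3.875) = -56.94921875, v(4.125) = -73.70703125, v(4.375) = -93.18359375, v(4.625) = -115.56640625, v(4.875) = -141.04296875, v(5.125) = -169.80078125, v(5.375) = -202.02734375.
Sum = Δx · [v(3.625) + v(3.875) + v(4.125) + ...].
Sum = -223.75.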